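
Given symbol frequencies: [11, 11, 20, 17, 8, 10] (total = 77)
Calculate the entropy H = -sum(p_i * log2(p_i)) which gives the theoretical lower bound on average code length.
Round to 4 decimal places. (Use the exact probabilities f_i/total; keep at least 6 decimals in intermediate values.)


Per-symbol terms -p_i * log2(p_i) with p_i = f_i/77:
  p = 11/77 = 0.142857: log2(p) = -2.807355, -p*log2(p) = 0.401051
  p = 11/77 = 0.142857: log2(p) = -2.807355, -p*log2(p) = 0.401051
  p = 20/77 = 0.259740: log2(p) = -1.944858, -p*log2(p) = 0.505158
  p = 17/77 = 0.220779: log2(p) = -2.179324, -p*log2(p) = 0.481149
  p = 8/77 = 0.103896: log2(p) = -3.266787, -p*log2(p) = 0.339406
  p = 10/77 = 0.129870: log2(p) = -2.944858, -p*log2(p) = 0.382449
H = 0.401051 + 0.401051 + 0.505158 + 0.481149 + 0.339406 + 0.382449 = 2.510264

H = 2.5103 bits/symbol


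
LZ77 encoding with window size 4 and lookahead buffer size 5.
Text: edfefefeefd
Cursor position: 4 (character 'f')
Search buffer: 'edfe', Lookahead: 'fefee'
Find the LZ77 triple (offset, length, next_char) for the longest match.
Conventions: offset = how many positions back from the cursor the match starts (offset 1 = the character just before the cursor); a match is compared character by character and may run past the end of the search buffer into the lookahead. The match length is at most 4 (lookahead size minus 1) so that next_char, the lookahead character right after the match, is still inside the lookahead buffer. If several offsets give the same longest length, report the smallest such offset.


Try each offset into the search buffer:
  offset=1 (pos 3, char 'e'): match length 0
  offset=2 (pos 2, char 'f'): match length 4
  offset=3 (pos 1, char 'd'): match length 0
  offset=4 (pos 0, char 'e'): match length 0
Longest match has length 4 at offset 2.
next_char = character at position 4 + 4 = 8 -> 'e'

Best match: offset=2, length=4 (matching 'fefe' starting at position 2)
LZ77 triple: (2, 4, 'e')


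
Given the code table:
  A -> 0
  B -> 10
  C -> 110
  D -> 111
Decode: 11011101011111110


Decoding:
110 -> C
111 -> D
0 -> A
10 -> B
111 -> D
111 -> D
10 -> B


Result: CDABDDB


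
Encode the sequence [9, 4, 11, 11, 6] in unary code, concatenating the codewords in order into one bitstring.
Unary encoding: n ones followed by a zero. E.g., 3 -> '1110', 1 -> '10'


Encode each number as n ones followed by a terminating 0:
  9 -> 1111111110 (10 bits)
  4 -> 11110 (5 bits)
  11 -> 111111111110 (12 bits)
  11 -> 111111111110 (12 bits)
  6 -> 1111110 (7 bits)
Total length = 10 + 5 + 12 + 12 + 7 = 46 bits.

Unary([9, 4, 11, 11, 6]) = 1111111110111101111111111101111111111101111110 (46 bits)


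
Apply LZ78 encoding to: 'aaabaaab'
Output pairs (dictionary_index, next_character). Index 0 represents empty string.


LZ78 encoding steps:
Dictionary: {0: ''}
Step 1: w='' (idx 0), next='a' -> output (0, 'a'), add 'a' as idx 1
Step 2: w='a' (idx 1), next='a' -> output (1, 'a'), add 'aa' as idx 2
Step 3: w='' (idx 0), next='b' -> output (0, 'b'), add 'b' as idx 3
Step 4: w='aa' (idx 2), next='a' -> output (2, 'a'), add 'aaa' as idx 4
Step 5: w='b' (idx 3), end of input -> output (3, '')


Encoded: [(0, 'a'), (1, 'a'), (0, 'b'), (2, 'a'), (3, '')]


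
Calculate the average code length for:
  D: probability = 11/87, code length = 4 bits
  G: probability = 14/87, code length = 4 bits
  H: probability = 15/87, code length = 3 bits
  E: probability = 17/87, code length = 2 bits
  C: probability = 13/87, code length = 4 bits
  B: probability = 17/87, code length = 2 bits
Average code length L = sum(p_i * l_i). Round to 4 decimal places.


Weighted contributions p_i * l_i:
  D: (11/87) * 4 = 44/87
  G: (14/87) * 4 = 56/87
  H: (15/87) * 3 = 45/87
  E: (17/87) * 2 = 34/87
  C: (13/87) * 4 = 52/87
  B: (17/87) * 2 = 34/87
Sum = (44 + 56 + 45 + 34 + 52 + 34)/87 = 265/87

L = 265/87 = 3.0460 bits/symbol


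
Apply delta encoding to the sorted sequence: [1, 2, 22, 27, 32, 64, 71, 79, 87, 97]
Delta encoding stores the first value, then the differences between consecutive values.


First value: 1
Deltas:
  2 - 1 = 1
  22 - 2 = 20
  27 - 22 = 5
  32 - 27 = 5
  64 - 32 = 32
  71 - 64 = 7
  79 - 71 = 8
  87 - 79 = 8
  97 - 87 = 10


Delta encoded: [1, 1, 20, 5, 5, 32, 7, 8, 8, 10]


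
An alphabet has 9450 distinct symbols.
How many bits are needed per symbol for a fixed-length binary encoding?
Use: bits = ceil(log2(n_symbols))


log2(9450) = 13.2061
Bracket: 2^13 = 8192 < 9450 <= 2^14 = 16384
So ceil(log2(9450)) = 14

bits = ceil(log2(9450)) = ceil(13.2061) = 14 bits


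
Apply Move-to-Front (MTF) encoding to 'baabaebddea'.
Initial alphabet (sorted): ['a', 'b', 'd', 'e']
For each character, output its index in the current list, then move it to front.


MTF encoding:
'b': index 1 in ['a', 'b', 'd', 'e'] -> ['b', 'a', 'd', 'e']
'a': index 1 in ['b', 'a', 'd', 'e'] -> ['a', 'b', 'd', 'e']
'a': index 0 in ['a', 'b', 'd', 'e'] -> ['a', 'b', 'd', 'e']
'b': index 1 in ['a', 'b', 'd', 'e'] -> ['b', 'a', 'd', 'e']
'a': index 1 in ['b', 'a', 'd', 'e'] -> ['a', 'b', 'd', 'e']
'e': index 3 in ['a', 'b', 'd', 'e'] -> ['e', 'a', 'b', 'd']
'b': index 2 in ['e', 'a', 'b', 'd'] -> ['b', 'e', 'a', 'd']
'd': index 3 in ['b', 'e', 'a', 'd'] -> ['d', 'b', 'e', 'a']
'd': index 0 in ['d', 'b', 'e', 'a'] -> ['d', 'b', 'e', 'a']
'e': index 2 in ['d', 'b', 'e', 'a'] -> ['e', 'd', 'b', 'a']
'a': index 3 in ['e', 'd', 'b', 'a'] -> ['a', 'e', 'd', 'b']


Output: [1, 1, 0, 1, 1, 3, 2, 3, 0, 2, 3]


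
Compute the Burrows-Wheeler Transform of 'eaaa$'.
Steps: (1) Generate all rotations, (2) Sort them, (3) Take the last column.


Rotations (sorted):
  0: $eaaa -> last char: a
  1: a$eaa -> last char: a
  2: aa$ea -> last char: a
  3: aaa$e -> last char: e
  4: eaaa$ -> last char: $


BWT = aaae$


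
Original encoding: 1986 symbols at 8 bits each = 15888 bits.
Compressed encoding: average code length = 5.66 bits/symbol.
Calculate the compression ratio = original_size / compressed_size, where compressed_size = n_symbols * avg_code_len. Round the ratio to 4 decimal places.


original_size = n_symbols * orig_bits = 1986 * 8 = 15888 bits
compressed_size = n_symbols * avg_code_len = 1986 * 5.66 = 11240.76 bits
ratio = original_size / compressed_size = 15888 / 11240.76 = 1.4134

Compression ratio = 1.4134


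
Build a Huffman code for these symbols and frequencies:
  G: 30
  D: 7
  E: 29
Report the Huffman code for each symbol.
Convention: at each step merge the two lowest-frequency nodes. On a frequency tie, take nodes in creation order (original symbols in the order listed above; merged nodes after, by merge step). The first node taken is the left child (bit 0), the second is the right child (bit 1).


Huffman tree construction:
Step 1: Merge D(7) + E(29) = 36
Step 2: Merge G(30) + (D+E)(36) = 66
Read each symbol's code off the tree from the root (left child = 0, right child = 1).

Codes:
  G: 0 (length 1)
  D: 10 (length 2)
  E: 11 (length 2)
Average code length: 102/66 = 1.5455 bits/symbol


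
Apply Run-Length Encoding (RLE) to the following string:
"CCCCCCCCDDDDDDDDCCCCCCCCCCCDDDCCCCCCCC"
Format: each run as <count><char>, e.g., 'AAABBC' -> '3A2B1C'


Scanning runs left to right:
  i=0: run of 'C' x 8 -> '8C'
  i=8: run of 'D' x 8 -> '8D'
  i=16: run of 'C' x 11 -> '11C'
  i=27: run of 'D' x 3 -> '3D'
  i=30: run of 'C' x 8 -> '8C'

RLE = 8C8D11C3D8C


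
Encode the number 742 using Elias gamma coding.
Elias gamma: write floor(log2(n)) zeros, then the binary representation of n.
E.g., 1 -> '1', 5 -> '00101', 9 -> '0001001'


num_bits = floor(log2(742)) + 1 = 10
leading_zeros = num_bits - 1 = 9
binary(742) = 1011100110

Elias gamma(742) = '000000000' + '1011100110' = 0000000001011100110 (19 bits)


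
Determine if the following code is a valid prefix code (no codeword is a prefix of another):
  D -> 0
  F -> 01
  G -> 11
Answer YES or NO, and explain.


Checking each pair (does one codeword prefix another?):
  D='0' vs F='01': prefix -- VIOLATION

NO -- this is NOT a valid prefix code. D (0) is a prefix of F (01).


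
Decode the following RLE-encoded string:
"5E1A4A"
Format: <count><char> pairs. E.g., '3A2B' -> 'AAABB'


Expanding each <count><char> pair:
  5E -> 'EEEEE'
  1A -> 'A'
  4A -> 'AAAA'

Decoded = EEEEEAAAAA


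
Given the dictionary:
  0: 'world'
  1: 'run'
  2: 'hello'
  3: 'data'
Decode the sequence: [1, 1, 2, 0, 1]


Look up each index in the dictionary:
  1 -> 'run'
  1 -> 'run'
  2 -> 'hello'
  0 -> 'world'
  1 -> 'run'

Decoded: "run run hello world run"


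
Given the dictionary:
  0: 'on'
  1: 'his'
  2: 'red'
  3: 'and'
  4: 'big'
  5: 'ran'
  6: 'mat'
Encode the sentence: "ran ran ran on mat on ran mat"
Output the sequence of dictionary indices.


Look up each word in the dictionary:
  'ran' -> 5
  'ran' -> 5
  'ran' -> 5
  'on' -> 0
  'mat' -> 6
  'on' -> 0
  'ran' -> 5
  'mat' -> 6

Encoded: [5, 5, 5, 0, 6, 0, 5, 6]


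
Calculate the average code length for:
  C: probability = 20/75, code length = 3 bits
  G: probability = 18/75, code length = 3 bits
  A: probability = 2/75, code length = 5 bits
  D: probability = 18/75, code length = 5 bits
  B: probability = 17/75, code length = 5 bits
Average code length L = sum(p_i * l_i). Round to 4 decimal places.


Weighted contributions p_i * l_i:
  C: (20/75) * 3 = 60/75
  G: (18/75) * 3 = 54/75
  A: (2/75) * 5 = 10/75
  D: (18/75) * 5 = 90/75
  B: (17/75) * 5 = 85/75
Sum = (60 + 54 + 10 + 90 + 85)/75 = 299/75

L = 299/75 = 3.9867 bits/symbol


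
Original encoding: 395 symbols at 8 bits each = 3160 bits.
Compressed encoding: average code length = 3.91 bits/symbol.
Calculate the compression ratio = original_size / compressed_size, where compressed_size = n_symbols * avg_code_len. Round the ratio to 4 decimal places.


original_size = n_symbols * orig_bits = 395 * 8 = 3160 bits
compressed_size = n_symbols * avg_code_len = 395 * 3.91 = 1544.45 bits
ratio = original_size / compressed_size = 3160 / 1544.45 = 2.046

Compression ratio = 2.046


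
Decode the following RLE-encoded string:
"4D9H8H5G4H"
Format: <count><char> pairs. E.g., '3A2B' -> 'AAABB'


Expanding each <count><char> pair:
  4D -> 'DDDD'
  9H -> 'HHHHHHHHH'
  8H -> 'HHHHHHHH'
  5G -> 'GGGGG'
  4H -> 'HHHH'

Decoded = DDDDHHHHHHHHHHHHHHHHHGGGGGHHHH


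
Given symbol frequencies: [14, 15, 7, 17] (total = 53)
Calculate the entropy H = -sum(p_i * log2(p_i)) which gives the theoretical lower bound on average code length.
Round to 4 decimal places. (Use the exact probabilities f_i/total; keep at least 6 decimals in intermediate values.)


Per-symbol terms -p_i * log2(p_i) with p_i = f_i/53:
  p = 14/53 = 0.264151: log2(p) = -1.920566, -p*log2(p) = 0.507319
  p = 15/53 = 0.283019: log2(p) = -1.821030, -p*log2(p) = 0.515386
  p = 7/53 = 0.132075: log2(p) = -2.920566, -p*log2(p) = 0.385735
  p = 17/53 = 0.320755: log2(p) = -1.640458, -p*log2(p) = 0.526185
H = 0.507319 + 0.515386 + 0.385735 + 0.526185 = 1.934625

H = 1.9346 bits/symbol


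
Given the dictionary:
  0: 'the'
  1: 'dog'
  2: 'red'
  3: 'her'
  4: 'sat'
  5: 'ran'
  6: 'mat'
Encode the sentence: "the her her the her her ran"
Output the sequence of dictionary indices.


Look up each word in the dictionary:
  'the' -> 0
  'her' -> 3
  'her' -> 3
  'the' -> 0
  'her' -> 3
  'her' -> 3
  'ran' -> 5

Encoded: [0, 3, 3, 0, 3, 3, 5]


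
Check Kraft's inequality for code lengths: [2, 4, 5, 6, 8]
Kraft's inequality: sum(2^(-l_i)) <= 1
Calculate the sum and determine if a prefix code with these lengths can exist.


Sum = 2^(-2) + 2^(-4) + 2^(-5) + 2^(-6) + 2^(-8)
    = 0.25 + 0.0625 + 0.03125 + 0.015625 + 0.00390625
    = 93/256 = 0.36328125
Since 0.36328125 <= 1, Kraft's inequality IS satisfied.
A prefix code with these lengths CAN exist.

Kraft sum = 0.36328125. Satisfied.


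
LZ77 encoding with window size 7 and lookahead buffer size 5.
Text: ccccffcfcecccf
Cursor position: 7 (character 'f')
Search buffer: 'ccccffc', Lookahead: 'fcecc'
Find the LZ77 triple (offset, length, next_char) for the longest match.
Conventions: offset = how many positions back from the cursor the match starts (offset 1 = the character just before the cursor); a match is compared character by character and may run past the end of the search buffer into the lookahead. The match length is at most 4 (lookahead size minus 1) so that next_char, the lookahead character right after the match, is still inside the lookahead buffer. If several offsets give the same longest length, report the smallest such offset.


Try each offset into the search buffer:
  offset=1 (pos 6, char 'c'): match length 0
  offset=2 (pos 5, char 'f'): match length 2
  offset=3 (pos 4, char 'f'): match length 1
  offset=4 (pos 3, char 'c'): match length 0
  offset=5 (pos 2, char 'c'): match length 0
  offset=6 (pos 1, char 'c'): match length 0
  offset=7 (pos 0, char 'c'): match length 0
Longest match has length 2 at offset 2.
next_char = character at position 7 + 2 = 9 -> 'e'

Best match: offset=2, length=2 (matching 'fc' starting at position 5)
LZ77 triple: (2, 2, 'e')


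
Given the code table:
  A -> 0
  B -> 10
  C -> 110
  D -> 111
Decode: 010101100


Decoding:
0 -> A
10 -> B
10 -> B
110 -> C
0 -> A


Result: ABBCA


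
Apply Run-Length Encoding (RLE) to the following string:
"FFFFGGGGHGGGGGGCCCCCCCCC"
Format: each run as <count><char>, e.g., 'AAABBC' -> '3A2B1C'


Scanning runs left to right:
  i=0: run of 'F' x 4 -> '4F'
  i=4: run of 'G' x 4 -> '4G'
  i=8: run of 'H' x 1 -> '1H'
  i=9: run of 'G' x 6 -> '6G'
  i=15: run of 'C' x 9 -> '9C'

RLE = 4F4G1H6G9C


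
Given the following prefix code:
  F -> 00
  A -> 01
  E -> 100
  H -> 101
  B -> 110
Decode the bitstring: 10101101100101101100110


Decoding step by step:
Bits 101 -> H
Bits 01 -> A
Bits 101 -> H
Bits 100 -> E
Bits 101 -> H
Bits 101 -> H
Bits 100 -> E
Bits 110 -> B


Decoded message: HAHEHHEB


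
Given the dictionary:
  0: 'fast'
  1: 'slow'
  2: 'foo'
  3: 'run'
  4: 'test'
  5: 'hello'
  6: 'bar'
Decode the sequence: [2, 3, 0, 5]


Look up each index in the dictionary:
  2 -> 'foo'
  3 -> 'run'
  0 -> 'fast'
  5 -> 'hello'

Decoded: "foo run fast hello"


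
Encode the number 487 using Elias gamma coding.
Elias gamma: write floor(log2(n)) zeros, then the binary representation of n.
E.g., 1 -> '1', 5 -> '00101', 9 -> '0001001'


num_bits = floor(log2(487)) + 1 = 9
leading_zeros = num_bits - 1 = 8
binary(487) = 111100111

Elias gamma(487) = '00000000' + '111100111' = 00000000111100111 (17 bits)


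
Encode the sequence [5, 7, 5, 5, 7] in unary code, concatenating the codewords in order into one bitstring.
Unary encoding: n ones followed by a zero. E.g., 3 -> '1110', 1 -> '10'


Encode each number as n ones followed by a terminating 0:
  5 -> 111110 (6 bits)
  7 -> 11111110 (8 bits)
  5 -> 111110 (6 bits)
  5 -> 111110 (6 bits)
  7 -> 11111110 (8 bits)
Total length = 6 + 8 + 6 + 6 + 8 = 34 bits.

Unary([5, 7, 5, 5, 7]) = 1111101111111011111011111011111110 (34 bits)


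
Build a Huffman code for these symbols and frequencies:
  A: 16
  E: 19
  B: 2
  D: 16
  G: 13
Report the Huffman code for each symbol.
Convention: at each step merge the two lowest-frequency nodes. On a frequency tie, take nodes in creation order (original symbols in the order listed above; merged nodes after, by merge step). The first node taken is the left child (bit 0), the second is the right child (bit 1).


Huffman tree construction:
Step 1: Merge B(2) + G(13) = 15
Step 2: Merge (B+G)(15) + A(16) = 31
Step 3: Merge D(16) + E(19) = 35
Step 4: Merge ((B+G)+A)(31) + (D+E)(35) = 66
Read each symbol's code off the tree from the root (left child = 0, right child = 1).

Codes:
  A: 01 (length 2)
  E: 11 (length 2)
  B: 000 (length 3)
  D: 10 (length 2)
  G: 001 (length 3)
Average code length: 147/66 = 2.2273 bits/symbol


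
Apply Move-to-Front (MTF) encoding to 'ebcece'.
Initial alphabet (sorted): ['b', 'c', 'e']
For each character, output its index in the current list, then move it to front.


MTF encoding:
'e': index 2 in ['b', 'c', 'e'] -> ['e', 'b', 'c']
'b': index 1 in ['e', 'b', 'c'] -> ['b', 'e', 'c']
'c': index 2 in ['b', 'e', 'c'] -> ['c', 'b', 'e']
'e': index 2 in ['c', 'b', 'e'] -> ['e', 'c', 'b']
'c': index 1 in ['e', 'c', 'b'] -> ['c', 'e', 'b']
'e': index 1 in ['c', 'e', 'b'] -> ['e', 'c', 'b']


Output: [2, 1, 2, 2, 1, 1]


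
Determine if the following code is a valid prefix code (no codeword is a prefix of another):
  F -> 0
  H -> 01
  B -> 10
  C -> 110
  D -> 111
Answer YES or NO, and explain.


Checking each pair (does one codeword prefix another?):
  F='0' vs H='01': prefix -- VIOLATION

NO -- this is NOT a valid prefix code. F (0) is a prefix of H (01).


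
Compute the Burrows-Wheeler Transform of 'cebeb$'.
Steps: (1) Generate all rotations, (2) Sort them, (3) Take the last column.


Rotations (sorted):
  0: $cebeb -> last char: b
  1: b$cebe -> last char: e
  2: beb$ce -> last char: e
  3: cebeb$ -> last char: $
  4: eb$ceb -> last char: b
  5: ebeb$c -> last char: c


BWT = bee$bc


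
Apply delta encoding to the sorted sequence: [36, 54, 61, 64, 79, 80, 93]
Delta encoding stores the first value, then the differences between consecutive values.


First value: 36
Deltas:
  54 - 36 = 18
  61 - 54 = 7
  64 - 61 = 3
  79 - 64 = 15
  80 - 79 = 1
  93 - 80 = 13


Delta encoded: [36, 18, 7, 3, 15, 1, 13]


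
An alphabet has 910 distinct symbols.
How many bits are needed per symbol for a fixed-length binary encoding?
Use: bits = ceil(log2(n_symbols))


log2(910) = 9.8297
Bracket: 2^9 = 512 < 910 <= 2^10 = 1024
So ceil(log2(910)) = 10

bits = ceil(log2(910)) = ceil(9.8297) = 10 bits


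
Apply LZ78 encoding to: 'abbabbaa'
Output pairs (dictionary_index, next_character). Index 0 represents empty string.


LZ78 encoding steps:
Dictionary: {0: ''}
Step 1: w='' (idx 0), next='a' -> output (0, 'a'), add 'a' as idx 1
Step 2: w='' (idx 0), next='b' -> output (0, 'b'), add 'b' as idx 2
Step 3: w='b' (idx 2), next='a' -> output (2, 'a'), add 'ba' as idx 3
Step 4: w='b' (idx 2), next='b' -> output (2, 'b'), add 'bb' as idx 4
Step 5: w='a' (idx 1), next='a' -> output (1, 'a'), add 'aa' as idx 5


Encoded: [(0, 'a'), (0, 'b'), (2, 'a'), (2, 'b'), (1, 'a')]


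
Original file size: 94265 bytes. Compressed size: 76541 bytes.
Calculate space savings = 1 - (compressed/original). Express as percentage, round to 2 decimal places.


ratio = compressed/original = 76541/94265 = 0.811977
savings = 1 - ratio = 1 - 0.811977 = 0.188023
as a percentage: 0.188023 * 100 = 18.8%

Space savings = 1 - 76541/94265 = 18.8%


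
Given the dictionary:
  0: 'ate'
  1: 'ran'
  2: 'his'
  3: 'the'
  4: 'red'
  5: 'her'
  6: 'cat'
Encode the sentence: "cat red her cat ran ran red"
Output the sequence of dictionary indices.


Look up each word in the dictionary:
  'cat' -> 6
  'red' -> 4
  'her' -> 5
  'cat' -> 6
  'ran' -> 1
  'ran' -> 1
  'red' -> 4

Encoded: [6, 4, 5, 6, 1, 1, 4]


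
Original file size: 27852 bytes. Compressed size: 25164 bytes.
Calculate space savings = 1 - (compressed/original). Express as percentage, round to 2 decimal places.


ratio = compressed/original = 25164/27852 = 0.90349
savings = 1 - ratio = 1 - 0.90349 = 0.09651
as a percentage: 0.09651 * 100 = 9.65%

Space savings = 1 - 25164/27852 = 9.65%


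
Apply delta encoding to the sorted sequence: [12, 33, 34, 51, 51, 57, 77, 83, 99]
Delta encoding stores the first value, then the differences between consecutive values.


First value: 12
Deltas:
  33 - 12 = 21
  34 - 33 = 1
  51 - 34 = 17
  51 - 51 = 0
  57 - 51 = 6
  77 - 57 = 20
  83 - 77 = 6
  99 - 83 = 16


Delta encoded: [12, 21, 1, 17, 0, 6, 20, 6, 16]


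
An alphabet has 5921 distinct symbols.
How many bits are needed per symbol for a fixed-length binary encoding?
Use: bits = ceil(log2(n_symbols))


log2(5921) = 12.5316
Bracket: 2^12 = 4096 < 5921 <= 2^13 = 8192
So ceil(log2(5921)) = 13

bits = ceil(log2(5921)) = ceil(12.5316) = 13 bits


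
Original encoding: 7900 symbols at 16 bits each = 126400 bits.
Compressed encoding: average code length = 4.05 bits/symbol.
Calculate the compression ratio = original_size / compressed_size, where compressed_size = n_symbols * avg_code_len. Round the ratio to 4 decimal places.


original_size = n_symbols * orig_bits = 7900 * 16 = 126400 bits
compressed_size = n_symbols * avg_code_len = 7900 * 4.05 = 31995.0 bits
ratio = original_size / compressed_size = 126400 / 31995.0 = 3.9506

Compression ratio = 3.9506


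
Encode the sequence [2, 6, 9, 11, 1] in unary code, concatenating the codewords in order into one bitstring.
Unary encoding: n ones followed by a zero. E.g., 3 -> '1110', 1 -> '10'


Encode each number as n ones followed by a terminating 0:
  2 -> 110 (3 bits)
  6 -> 1111110 (7 bits)
  9 -> 1111111110 (10 bits)
  11 -> 111111111110 (12 bits)
  1 -> 10 (2 bits)
Total length = 3 + 7 + 10 + 12 + 2 = 34 bits.

Unary([2, 6, 9, 11, 1]) = 1101111110111111111011111111111010 (34 bits)


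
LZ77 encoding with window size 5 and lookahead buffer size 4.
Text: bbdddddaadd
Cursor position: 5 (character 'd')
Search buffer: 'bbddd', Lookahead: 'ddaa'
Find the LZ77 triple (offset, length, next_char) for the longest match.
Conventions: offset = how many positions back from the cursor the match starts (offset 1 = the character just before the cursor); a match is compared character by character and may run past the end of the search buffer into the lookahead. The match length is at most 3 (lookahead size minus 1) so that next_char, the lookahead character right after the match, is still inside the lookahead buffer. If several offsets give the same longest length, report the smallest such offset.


Try each offset into the search buffer:
  offset=1 (pos 4, char 'd'): match length 2
  offset=2 (pos 3, char 'd'): match length 2
  offset=3 (pos 2, char 'd'): match length 2
  offset=4 (pos 1, char 'b'): match length 0
  offset=5 (pos 0, char 'b'): match length 0
Longest match has length 2, found at offsets 1, 2, 3; take the smallest, offset 1.
next_char = character at position 5 + 2 = 7 -> 'a'

Best match: offset=1, length=2 (matching 'dd' starting at position 4)
LZ77 triple: (1, 2, 'a')


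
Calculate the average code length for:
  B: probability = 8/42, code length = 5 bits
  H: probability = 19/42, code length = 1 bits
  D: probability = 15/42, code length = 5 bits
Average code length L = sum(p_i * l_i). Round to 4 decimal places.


Weighted contributions p_i * l_i:
  B: (8/42) * 5 = 40/42
  H: (19/42) * 1 = 19/42
  D: (15/42) * 5 = 75/42
Sum = (40 + 19 + 75)/42 = 134/42

L = 134/42 = 3.1905 bits/symbol


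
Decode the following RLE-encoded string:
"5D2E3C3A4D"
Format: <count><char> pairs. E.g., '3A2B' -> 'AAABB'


Expanding each <count><char> pair:
  5D -> 'DDDDD'
  2E -> 'EE'
  3C -> 'CCC'
  3A -> 'AAA'
  4D -> 'DDDD'

Decoded = DDDDDEECCCAAADDDD


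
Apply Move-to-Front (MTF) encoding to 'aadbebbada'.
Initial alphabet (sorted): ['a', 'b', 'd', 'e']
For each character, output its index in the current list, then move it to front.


MTF encoding:
'a': index 0 in ['a', 'b', 'd', 'e'] -> ['a', 'b', 'd', 'e']
'a': index 0 in ['a', 'b', 'd', 'e'] -> ['a', 'b', 'd', 'e']
'd': index 2 in ['a', 'b', 'd', 'e'] -> ['d', 'a', 'b', 'e']
'b': index 2 in ['d', 'a', 'b', 'e'] -> ['b', 'd', 'a', 'e']
'e': index 3 in ['b', 'd', 'a', 'e'] -> ['e', 'b', 'd', 'a']
'b': index 1 in ['e', 'b', 'd', 'a'] -> ['b', 'e', 'd', 'a']
'b': index 0 in ['b', 'e', 'd', 'a'] -> ['b', 'e', 'd', 'a']
'a': index 3 in ['b', 'e', 'd', 'a'] -> ['a', 'b', 'e', 'd']
'd': index 3 in ['a', 'b', 'e', 'd'] -> ['d', 'a', 'b', 'e']
'a': index 1 in ['d', 'a', 'b', 'e'] -> ['a', 'd', 'b', 'e']


Output: [0, 0, 2, 2, 3, 1, 0, 3, 3, 1]


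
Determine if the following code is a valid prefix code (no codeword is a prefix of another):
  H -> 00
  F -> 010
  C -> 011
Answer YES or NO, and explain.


Checking each pair (does one codeword prefix another?):
  H='00' vs F='010': no prefix
  H='00' vs C='011': no prefix
  F='010' vs H='00': no prefix
  F='010' vs C='011': no prefix
  C='011' vs H='00': no prefix
  C='011' vs F='010': no prefix
No violation found over all pairs.

YES -- this is a valid prefix code. No codeword is a prefix of any other codeword.


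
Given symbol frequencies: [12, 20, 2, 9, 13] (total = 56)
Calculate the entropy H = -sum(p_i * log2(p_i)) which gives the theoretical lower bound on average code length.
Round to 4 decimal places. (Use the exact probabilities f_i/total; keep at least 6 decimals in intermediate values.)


Per-symbol terms -p_i * log2(p_i) with p_i = f_i/56:
  p = 12/56 = 0.214286: log2(p) = -2.222392, -p*log2(p) = 0.476227
  p = 20/56 = 0.357143: log2(p) = -1.485427, -p*log2(p) = 0.530510
  p = 2/56 = 0.035714: log2(p) = -4.807355, -p*log2(p) = 0.171691
  p = 9/56 = 0.160714: log2(p) = -2.637430, -p*log2(p) = 0.423873
  p = 13/56 = 0.232143: log2(p) = -2.106915, -p*log2(p) = 0.489105
H = 0.476227 + 0.530510 + 0.171691 + 0.423873 + 0.489105 = 2.091406

H = 2.0914 bits/symbol


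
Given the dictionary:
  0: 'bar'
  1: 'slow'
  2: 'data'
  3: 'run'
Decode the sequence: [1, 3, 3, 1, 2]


Look up each index in the dictionary:
  1 -> 'slow'
  3 -> 'run'
  3 -> 'run'
  1 -> 'slow'
  2 -> 'data'

Decoded: "slow run run slow data"


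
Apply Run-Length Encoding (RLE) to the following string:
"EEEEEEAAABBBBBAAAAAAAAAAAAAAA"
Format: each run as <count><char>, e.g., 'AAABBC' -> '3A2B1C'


Scanning runs left to right:
  i=0: run of 'E' x 6 -> '6E'
  i=6: run of 'A' x 3 -> '3A'
  i=9: run of 'B' x 5 -> '5B'
  i=14: run of 'A' x 15 -> '15A'

RLE = 6E3A5B15A


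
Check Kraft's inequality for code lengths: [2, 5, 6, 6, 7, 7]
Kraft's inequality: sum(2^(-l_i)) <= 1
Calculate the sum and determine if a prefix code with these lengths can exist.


Sum = 2^(-2) + 2^(-5) + 2^(-6) + 2^(-6) + 2^(-7) + 2^(-7)
    = 0.25 + 0.03125 + 0.015625 + 0.015625 + 0.0078125 + 0.0078125
    = 42/128 = 0.328125
Since 0.328125 <= 1, Kraft's inequality IS satisfied.
A prefix code with these lengths CAN exist.

Kraft sum = 0.328125. Satisfied.


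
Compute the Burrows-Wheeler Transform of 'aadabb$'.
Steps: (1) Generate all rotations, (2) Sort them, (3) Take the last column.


Rotations (sorted):
  0: $aadabb -> last char: b
  1: aadabb$ -> last char: $
  2: abb$aad -> last char: d
  3: adabb$a -> last char: a
  4: b$aadab -> last char: b
  5: bb$aada -> last char: a
  6: dabb$aa -> last char: a


BWT = b$dabaa


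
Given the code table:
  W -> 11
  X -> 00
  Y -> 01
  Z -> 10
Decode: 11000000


Decoding:
11 -> W
00 -> X
00 -> X
00 -> X


Result: WXXX


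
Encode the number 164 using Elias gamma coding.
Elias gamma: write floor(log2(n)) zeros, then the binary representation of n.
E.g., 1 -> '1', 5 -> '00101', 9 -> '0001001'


num_bits = floor(log2(164)) + 1 = 8
leading_zeros = num_bits - 1 = 7
binary(164) = 10100100

Elias gamma(164) = '0000000' + '10100100' = 000000010100100 (15 bits)


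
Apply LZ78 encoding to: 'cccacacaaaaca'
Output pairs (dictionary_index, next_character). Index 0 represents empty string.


LZ78 encoding steps:
Dictionary: {0: ''}
Step 1: w='' (idx 0), next='c' -> output (0, 'c'), add 'c' as idx 1
Step 2: w='c' (idx 1), next='c' -> output (1, 'c'), add 'cc' as idx 2
Step 3: w='' (idx 0), next='a' -> output (0, 'a'), add 'a' as idx 3
Step 4: w='c' (idx 1), next='a' -> output (1, 'a'), add 'ca' as idx 4
Step 5: w='ca' (idx 4), next='a' -> output (4, 'a'), add 'caa' as idx 5
Step 6: w='a' (idx 3), next='a' -> output (3, 'a'), add 'aa' as idx 6
Step 7: w='ca' (idx 4), end of input -> output (4, '')


Encoded: [(0, 'c'), (1, 'c'), (0, 'a'), (1, 'a'), (4, 'a'), (3, 'a'), (4, '')]


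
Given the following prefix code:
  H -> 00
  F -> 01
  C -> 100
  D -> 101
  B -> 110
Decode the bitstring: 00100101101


Decoding step by step:
Bits 00 -> H
Bits 100 -> C
Bits 101 -> D
Bits 101 -> D


Decoded message: HCDD


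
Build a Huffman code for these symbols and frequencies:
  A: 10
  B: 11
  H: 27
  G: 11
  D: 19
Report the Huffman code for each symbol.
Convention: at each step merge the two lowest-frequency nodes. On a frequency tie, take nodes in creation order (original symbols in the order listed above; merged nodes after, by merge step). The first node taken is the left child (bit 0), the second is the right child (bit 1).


Huffman tree construction:
Step 1: Merge A(10) + B(11) = 21
Step 2: Merge G(11) + D(19) = 30
Step 3: Merge (A+B)(21) + H(27) = 48
Step 4: Merge (G+D)(30) + ((A+B)+H)(48) = 78
Read each symbol's code off the tree from the root (left child = 0, right child = 1).

Codes:
  A: 100 (length 3)
  B: 101 (length 3)
  H: 11 (length 2)
  G: 00 (length 2)
  D: 01 (length 2)
Average code length: 177/78 = 2.2692 bits/symbol


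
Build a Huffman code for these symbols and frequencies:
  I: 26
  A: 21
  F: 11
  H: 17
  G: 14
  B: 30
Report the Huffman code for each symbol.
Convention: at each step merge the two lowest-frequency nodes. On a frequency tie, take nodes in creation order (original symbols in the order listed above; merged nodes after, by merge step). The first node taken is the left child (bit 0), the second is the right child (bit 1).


Huffman tree construction:
Step 1: Merge F(11) + G(14) = 25
Step 2: Merge H(17) + A(21) = 38
Step 3: Merge (F+G)(25) + I(26) = 51
Step 4: Merge B(30) + (H+A)(38) = 68
Step 5: Merge ((F+G)+I)(51) + (B+(H+A))(68) = 119
Read each symbol's code off the tree from the root (left child = 0, right child = 1).

Codes:
  I: 01 (length 2)
  A: 111 (length 3)
  F: 000 (length 3)
  H: 110 (length 3)
  G: 001 (length 3)
  B: 10 (length 2)
Average code length: 301/119 = 2.5294 bits/symbol


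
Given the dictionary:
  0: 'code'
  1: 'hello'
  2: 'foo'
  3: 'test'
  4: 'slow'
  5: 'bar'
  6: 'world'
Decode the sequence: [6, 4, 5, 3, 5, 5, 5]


Look up each index in the dictionary:
  6 -> 'world'
  4 -> 'slow'
  5 -> 'bar'
  3 -> 'test'
  5 -> 'bar'
  5 -> 'bar'
  5 -> 'bar'

Decoded: "world slow bar test bar bar bar"


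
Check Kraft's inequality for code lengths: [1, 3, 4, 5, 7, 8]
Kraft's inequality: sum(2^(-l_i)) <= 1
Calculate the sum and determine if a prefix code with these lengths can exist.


Sum = 2^(-1) + 2^(-3) + 2^(-4) + 2^(-5) + 2^(-7) + 2^(-8)
    = 0.5 + 0.125 + 0.0625 + 0.03125 + 0.0078125 + 0.00390625
    = 187/256 = 0.73046875
Since 0.73046875 <= 1, Kraft's inequality IS satisfied.
A prefix code with these lengths CAN exist.

Kraft sum = 0.73046875. Satisfied.


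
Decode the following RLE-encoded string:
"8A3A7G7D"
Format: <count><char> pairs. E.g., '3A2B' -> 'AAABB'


Expanding each <count><char> pair:
  8A -> 'AAAAAAAA'
  3A -> 'AAA'
  7G -> 'GGGGGGG'
  7D -> 'DDDDDDD'

Decoded = AAAAAAAAAAAGGGGGGGDDDDDDD


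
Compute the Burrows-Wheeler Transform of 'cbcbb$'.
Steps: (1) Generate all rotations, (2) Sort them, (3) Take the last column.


Rotations (sorted):
  0: $cbcbb -> last char: b
  1: b$cbcb -> last char: b
  2: bb$cbc -> last char: c
  3: bcbb$c -> last char: c
  4: cbb$cb -> last char: b
  5: cbcbb$ -> last char: $


BWT = bbccb$


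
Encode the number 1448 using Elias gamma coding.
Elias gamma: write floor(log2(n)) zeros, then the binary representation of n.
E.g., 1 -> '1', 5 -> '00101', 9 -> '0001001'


num_bits = floor(log2(1448)) + 1 = 11
leading_zeros = num_bits - 1 = 10
binary(1448) = 10110101000

Elias gamma(1448) = '0000000000' + '10110101000' = 000000000010110101000 (21 bits)


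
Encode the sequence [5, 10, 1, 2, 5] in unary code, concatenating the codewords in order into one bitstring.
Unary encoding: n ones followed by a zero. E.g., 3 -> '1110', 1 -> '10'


Encode each number as n ones followed by a terminating 0:
  5 -> 111110 (6 bits)
  10 -> 11111111110 (11 bits)
  1 -> 10 (2 bits)
  2 -> 110 (3 bits)
  5 -> 111110 (6 bits)
Total length = 6 + 11 + 2 + 3 + 6 = 28 bits.

Unary([5, 10, 1, 2, 5]) = 1111101111111111010110111110 (28 bits)


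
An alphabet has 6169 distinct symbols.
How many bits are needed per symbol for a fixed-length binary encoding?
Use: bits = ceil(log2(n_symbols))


log2(6169) = 12.5908
Bracket: 2^12 = 4096 < 6169 <= 2^13 = 8192
So ceil(log2(6169)) = 13

bits = ceil(log2(6169)) = ceil(12.5908) = 13 bits


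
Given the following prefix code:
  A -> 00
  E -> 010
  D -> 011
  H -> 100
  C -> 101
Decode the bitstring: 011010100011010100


Decoding step by step:
Bits 011 -> D
Bits 010 -> E
Bits 100 -> H
Bits 011 -> D
Bits 010 -> E
Bits 100 -> H


Decoded message: DEHDEH


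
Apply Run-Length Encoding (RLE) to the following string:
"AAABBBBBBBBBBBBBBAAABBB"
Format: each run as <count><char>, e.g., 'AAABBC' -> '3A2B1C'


Scanning runs left to right:
  i=0: run of 'A' x 3 -> '3A'
  i=3: run of 'B' x 14 -> '14B'
  i=17: run of 'A' x 3 -> '3A'
  i=20: run of 'B' x 3 -> '3B'

RLE = 3A14B3A3B


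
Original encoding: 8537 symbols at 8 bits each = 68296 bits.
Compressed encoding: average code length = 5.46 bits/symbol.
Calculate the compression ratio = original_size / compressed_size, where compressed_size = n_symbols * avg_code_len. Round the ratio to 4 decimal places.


original_size = n_symbols * orig_bits = 8537 * 8 = 68296 bits
compressed_size = n_symbols * avg_code_len = 8537 * 5.46 = 46612.02 bits
ratio = original_size / compressed_size = 68296 / 46612.02 = 1.4652

Compression ratio = 1.4652


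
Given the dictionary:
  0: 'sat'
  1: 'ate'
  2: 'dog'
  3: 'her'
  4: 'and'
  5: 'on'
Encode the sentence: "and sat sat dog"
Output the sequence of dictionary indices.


Look up each word in the dictionary:
  'and' -> 4
  'sat' -> 0
  'sat' -> 0
  'dog' -> 2

Encoded: [4, 0, 0, 2]


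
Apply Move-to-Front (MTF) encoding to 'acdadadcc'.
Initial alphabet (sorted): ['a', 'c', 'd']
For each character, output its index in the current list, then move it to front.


MTF encoding:
'a': index 0 in ['a', 'c', 'd'] -> ['a', 'c', 'd']
'c': index 1 in ['a', 'c', 'd'] -> ['c', 'a', 'd']
'd': index 2 in ['c', 'a', 'd'] -> ['d', 'c', 'a']
'a': index 2 in ['d', 'c', 'a'] -> ['a', 'd', 'c']
'd': index 1 in ['a', 'd', 'c'] -> ['d', 'a', 'c']
'a': index 1 in ['d', 'a', 'c'] -> ['a', 'd', 'c']
'd': index 1 in ['a', 'd', 'c'] -> ['d', 'a', 'c']
'c': index 2 in ['d', 'a', 'c'] -> ['c', 'd', 'a']
'c': index 0 in ['c', 'd', 'a'] -> ['c', 'd', 'a']


Output: [0, 1, 2, 2, 1, 1, 1, 2, 0]


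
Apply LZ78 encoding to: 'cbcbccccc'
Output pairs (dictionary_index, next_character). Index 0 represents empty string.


LZ78 encoding steps:
Dictionary: {0: ''}
Step 1: w='' (idx 0), next='c' -> output (0, 'c'), add 'c' as idx 1
Step 2: w='' (idx 0), next='b' -> output (0, 'b'), add 'b' as idx 2
Step 3: w='c' (idx 1), next='b' -> output (1, 'b'), add 'cb' as idx 3
Step 4: w='c' (idx 1), next='c' -> output (1, 'c'), add 'cc' as idx 4
Step 5: w='cc' (idx 4), next='c' -> output (4, 'c'), add 'ccc' as idx 5


Encoded: [(0, 'c'), (0, 'b'), (1, 'b'), (1, 'c'), (4, 'c')]


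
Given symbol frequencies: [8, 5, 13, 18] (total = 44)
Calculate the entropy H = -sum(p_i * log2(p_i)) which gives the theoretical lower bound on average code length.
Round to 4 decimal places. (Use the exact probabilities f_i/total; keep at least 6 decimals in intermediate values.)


Per-symbol terms -p_i * log2(p_i) with p_i = f_i/44:
  p = 8/44 = 0.181818: log2(p) = -2.459432, -p*log2(p) = 0.447169
  p = 5/44 = 0.113636: log2(p) = -3.137504, -p*log2(p) = 0.356534
  p = 13/44 = 0.295455: log2(p) = -1.758992, -p*log2(p) = 0.519702
  p = 18/44 = 0.409091: log2(p) = -1.289507, -p*log2(p) = 0.527525
H = 0.447169 + 0.356534 + 0.519702 + 0.527525 = 1.850930

H = 1.8509 bits/symbol


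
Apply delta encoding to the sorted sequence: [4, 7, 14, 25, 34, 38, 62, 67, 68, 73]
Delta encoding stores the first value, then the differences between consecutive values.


First value: 4
Deltas:
  7 - 4 = 3
  14 - 7 = 7
  25 - 14 = 11
  34 - 25 = 9
  38 - 34 = 4
  62 - 38 = 24
  67 - 62 = 5
  68 - 67 = 1
  73 - 68 = 5


Delta encoded: [4, 3, 7, 11, 9, 4, 24, 5, 1, 5]


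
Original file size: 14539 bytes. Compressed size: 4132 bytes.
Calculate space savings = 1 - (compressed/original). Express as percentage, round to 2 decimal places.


ratio = compressed/original = 4132/14539 = 0.284201
savings = 1 - ratio = 1 - 0.284201 = 0.715799
as a percentage: 0.715799 * 100 = 71.58%

Space savings = 1 - 4132/14539 = 71.58%


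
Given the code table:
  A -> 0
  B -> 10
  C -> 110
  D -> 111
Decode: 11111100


Decoding:
111 -> D
111 -> D
0 -> A
0 -> A


Result: DDAA


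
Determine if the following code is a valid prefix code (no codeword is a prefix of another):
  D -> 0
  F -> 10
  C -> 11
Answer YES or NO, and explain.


Checking each pair (does one codeword prefix another?):
  D='0' vs F='10': no prefix
  D='0' vs C='11': no prefix
  F='10' vs D='0': no prefix
  F='10' vs C='11': no prefix
  C='11' vs D='0': no prefix
  C='11' vs F='10': no prefix
No violation found over all pairs.

YES -- this is a valid prefix code. No codeword is a prefix of any other codeword.


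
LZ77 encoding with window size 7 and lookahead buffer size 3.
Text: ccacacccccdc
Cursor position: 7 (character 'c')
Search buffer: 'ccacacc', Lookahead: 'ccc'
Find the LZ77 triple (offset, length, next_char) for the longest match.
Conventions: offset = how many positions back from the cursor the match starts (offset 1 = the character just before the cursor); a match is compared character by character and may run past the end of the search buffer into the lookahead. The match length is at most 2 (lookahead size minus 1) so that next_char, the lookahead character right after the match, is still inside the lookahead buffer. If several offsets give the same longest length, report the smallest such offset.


Try each offset into the search buffer:
  offset=1 (pos 6, char 'c'): match length 2
  offset=2 (pos 5, char 'c'): match length 2
  offset=3 (pos 4, char 'a'): match length 0
  offset=4 (pos 3, char 'c'): match length 1
  offset=5 (pos 2, char 'a'): match length 0
  offset=6 (pos 1, char 'c'): match length 1
  offset=7 (pos 0, char 'c'): match length 2
Longest match has length 2, found at offsets 1, 2, 7; take the smallest, offset 1.
next_char = character at position 7 + 2 = 9 -> 'c'

Best match: offset=1, length=2 (matching 'cc' starting at position 6)
LZ77 triple: (1, 2, 'c')


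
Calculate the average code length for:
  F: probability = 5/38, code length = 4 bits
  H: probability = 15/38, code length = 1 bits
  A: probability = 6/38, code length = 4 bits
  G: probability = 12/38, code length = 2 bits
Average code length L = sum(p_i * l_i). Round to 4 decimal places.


Weighted contributions p_i * l_i:
  F: (5/38) * 4 = 20/38
  H: (15/38) * 1 = 15/38
  A: (6/38) * 4 = 24/38
  G: (12/38) * 2 = 24/38
Sum = (20 + 15 + 24 + 24)/38 = 83/38

L = 83/38 = 2.1842 bits/symbol


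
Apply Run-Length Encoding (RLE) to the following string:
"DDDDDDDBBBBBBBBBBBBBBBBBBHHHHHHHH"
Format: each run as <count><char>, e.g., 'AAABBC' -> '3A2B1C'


Scanning runs left to right:
  i=0: run of 'D' x 7 -> '7D'
  i=7: run of 'B' x 18 -> '18B'
  i=25: run of 'H' x 8 -> '8H'

RLE = 7D18B8H


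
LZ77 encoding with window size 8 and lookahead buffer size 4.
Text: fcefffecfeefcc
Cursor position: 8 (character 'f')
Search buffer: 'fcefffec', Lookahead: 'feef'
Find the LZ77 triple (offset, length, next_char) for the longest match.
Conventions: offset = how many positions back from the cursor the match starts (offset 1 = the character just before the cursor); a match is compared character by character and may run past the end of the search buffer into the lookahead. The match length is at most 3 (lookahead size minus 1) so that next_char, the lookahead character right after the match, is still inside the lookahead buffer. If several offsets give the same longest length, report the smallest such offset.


Try each offset into the search buffer:
  offset=1 (pos 7, char 'c'): match length 0
  offset=2 (pos 6, char 'e'): match length 0
  offset=3 (pos 5, char 'f'): match length 2
  offset=4 (pos 4, char 'f'): match length 1
  offset=5 (pos 3, char 'f'): match length 1
  offset=6 (pos 2, char 'e'): match length 0
  offset=7 (pos 1, char 'c'): match length 0
  offset=8 (pos 0, char 'f'): match length 1
Longest match has length 2 at offset 3.
next_char = character at position 8 + 2 = 10 -> 'e'

Best match: offset=3, length=2 (matching 'fe' starting at position 5)
LZ77 triple: (3, 2, 'e')
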